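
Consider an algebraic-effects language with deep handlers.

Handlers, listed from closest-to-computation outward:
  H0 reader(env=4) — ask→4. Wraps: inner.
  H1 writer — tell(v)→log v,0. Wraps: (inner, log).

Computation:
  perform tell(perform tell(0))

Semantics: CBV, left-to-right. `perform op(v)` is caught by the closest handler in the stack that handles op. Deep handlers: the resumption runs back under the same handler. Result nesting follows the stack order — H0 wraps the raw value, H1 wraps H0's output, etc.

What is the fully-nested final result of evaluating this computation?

Evaluation trace:
tell(0) @ H1 ⇒ log+=0
tell(0) @ H1 ⇒ log+=0
H0 returns 0
H1 returns (0, (0, 0))
= (0, (0, 0))

Answer: (0, (0, 0))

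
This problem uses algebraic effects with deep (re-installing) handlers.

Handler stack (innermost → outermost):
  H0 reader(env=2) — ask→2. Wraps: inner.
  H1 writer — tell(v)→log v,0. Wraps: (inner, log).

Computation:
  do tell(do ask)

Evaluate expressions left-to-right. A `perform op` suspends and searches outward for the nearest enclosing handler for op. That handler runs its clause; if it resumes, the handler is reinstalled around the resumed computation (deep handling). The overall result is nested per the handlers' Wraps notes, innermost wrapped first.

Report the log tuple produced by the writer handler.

Evaluation trace:
ask @ H0 ⇒ 2
tell(2) @ H1 ⇒ log+=2
H0 returns 0
H1 returns (0, (2))
= (0, (2))

Answer: (2)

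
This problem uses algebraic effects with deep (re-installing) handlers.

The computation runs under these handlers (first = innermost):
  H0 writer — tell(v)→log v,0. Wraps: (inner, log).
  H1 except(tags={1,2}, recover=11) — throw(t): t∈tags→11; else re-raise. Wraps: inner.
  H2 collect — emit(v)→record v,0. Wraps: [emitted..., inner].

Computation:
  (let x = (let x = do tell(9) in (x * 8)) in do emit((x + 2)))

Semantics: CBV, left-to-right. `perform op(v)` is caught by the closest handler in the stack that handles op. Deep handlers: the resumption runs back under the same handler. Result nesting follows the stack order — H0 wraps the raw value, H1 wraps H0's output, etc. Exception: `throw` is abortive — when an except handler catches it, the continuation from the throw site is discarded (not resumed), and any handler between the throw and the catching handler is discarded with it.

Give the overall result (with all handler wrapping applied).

Answer: [2, (0, (9))]

Evaluation trace:
tell(9) @ H0 ⇒ log+=9
emit(2) @ H2 ⇒ out+=2
H0 returns (0, (9))
H1 returns (0, (9))
H2 returns [2, (0, (9))]
= [2, (0, (9))]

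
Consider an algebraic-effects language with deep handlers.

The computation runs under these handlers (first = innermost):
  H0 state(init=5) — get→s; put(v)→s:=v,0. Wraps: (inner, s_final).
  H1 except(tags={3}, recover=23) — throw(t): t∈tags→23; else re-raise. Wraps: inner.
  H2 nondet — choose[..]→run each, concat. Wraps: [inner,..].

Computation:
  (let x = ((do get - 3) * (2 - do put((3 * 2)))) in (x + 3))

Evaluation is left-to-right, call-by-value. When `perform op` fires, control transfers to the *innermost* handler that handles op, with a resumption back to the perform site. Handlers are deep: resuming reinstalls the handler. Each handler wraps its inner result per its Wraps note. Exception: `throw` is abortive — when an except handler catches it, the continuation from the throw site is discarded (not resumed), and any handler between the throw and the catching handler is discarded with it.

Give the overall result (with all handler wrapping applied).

Evaluation trace:
get @ H0 ⇒ 5
put(6) @ H0 ⇒ s:=6
H0 returns (7, 6)
H1 returns (7, 6)
H2 returns [(7, 6)]
= [(7, 6)]

Answer: [(7, 6)]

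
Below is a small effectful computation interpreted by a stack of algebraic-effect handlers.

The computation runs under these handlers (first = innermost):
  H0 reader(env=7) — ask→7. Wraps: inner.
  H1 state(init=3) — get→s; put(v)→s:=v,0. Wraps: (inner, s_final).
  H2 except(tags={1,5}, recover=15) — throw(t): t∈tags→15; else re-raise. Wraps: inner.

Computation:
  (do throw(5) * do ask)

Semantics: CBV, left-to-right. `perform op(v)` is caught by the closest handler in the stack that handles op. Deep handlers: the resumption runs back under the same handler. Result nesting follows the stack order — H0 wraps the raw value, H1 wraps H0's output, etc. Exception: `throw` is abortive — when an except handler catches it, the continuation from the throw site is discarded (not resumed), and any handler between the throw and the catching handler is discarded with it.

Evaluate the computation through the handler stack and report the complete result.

Working:
throw(5) @ H2 caught ⇒ 15
= 15

Answer: 15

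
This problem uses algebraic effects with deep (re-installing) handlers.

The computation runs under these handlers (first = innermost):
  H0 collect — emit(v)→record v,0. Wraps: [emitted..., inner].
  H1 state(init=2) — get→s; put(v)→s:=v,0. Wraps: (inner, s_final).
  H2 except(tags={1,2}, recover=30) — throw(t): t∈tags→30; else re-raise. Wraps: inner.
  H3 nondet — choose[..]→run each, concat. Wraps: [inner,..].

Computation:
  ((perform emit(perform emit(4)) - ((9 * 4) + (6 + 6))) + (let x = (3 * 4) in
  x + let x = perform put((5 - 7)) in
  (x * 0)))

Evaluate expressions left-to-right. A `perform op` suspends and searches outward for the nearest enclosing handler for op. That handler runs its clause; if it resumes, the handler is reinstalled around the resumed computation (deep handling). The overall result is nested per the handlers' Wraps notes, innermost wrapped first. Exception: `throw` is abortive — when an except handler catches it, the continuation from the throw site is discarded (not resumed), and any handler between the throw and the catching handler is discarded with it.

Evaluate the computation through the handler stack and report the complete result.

Working:
emit(4) @ H0 ⇒ out+=4
emit(0) @ H0 ⇒ out+=0
put(-2) @ H1 ⇒ s:=-2
H0 returns [4, 0, -36]
H1 returns ([4, 0, -36], -2)
H2 returns ([4, 0, -36], -2)
H3 returns [([4, 0, -36], -2)]
= [([4, 0, -36], -2)]

Answer: [([4, 0, -36], -2)]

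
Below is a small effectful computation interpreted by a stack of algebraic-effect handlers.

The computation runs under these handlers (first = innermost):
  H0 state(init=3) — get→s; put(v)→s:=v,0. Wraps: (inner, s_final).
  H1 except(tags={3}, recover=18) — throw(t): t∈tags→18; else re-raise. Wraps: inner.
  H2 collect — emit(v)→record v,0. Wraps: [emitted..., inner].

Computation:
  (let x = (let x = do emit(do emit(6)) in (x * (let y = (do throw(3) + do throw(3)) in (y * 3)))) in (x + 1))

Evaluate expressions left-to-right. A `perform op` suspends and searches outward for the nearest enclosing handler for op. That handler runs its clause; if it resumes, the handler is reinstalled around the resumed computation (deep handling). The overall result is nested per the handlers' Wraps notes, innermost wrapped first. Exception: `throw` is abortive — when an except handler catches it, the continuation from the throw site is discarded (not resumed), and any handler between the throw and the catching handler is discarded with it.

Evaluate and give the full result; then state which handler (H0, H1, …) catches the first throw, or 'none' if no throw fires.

Answer: [6, 0, 18] ; first throw caught by: H1

Working:
emit(6) @ H2 ⇒ out+=6
emit(0) @ H2 ⇒ out+=0
throw(3) @ H1 caught ⇒ 18
H2 returns [6, 0, 18]
= [6, 0, 18]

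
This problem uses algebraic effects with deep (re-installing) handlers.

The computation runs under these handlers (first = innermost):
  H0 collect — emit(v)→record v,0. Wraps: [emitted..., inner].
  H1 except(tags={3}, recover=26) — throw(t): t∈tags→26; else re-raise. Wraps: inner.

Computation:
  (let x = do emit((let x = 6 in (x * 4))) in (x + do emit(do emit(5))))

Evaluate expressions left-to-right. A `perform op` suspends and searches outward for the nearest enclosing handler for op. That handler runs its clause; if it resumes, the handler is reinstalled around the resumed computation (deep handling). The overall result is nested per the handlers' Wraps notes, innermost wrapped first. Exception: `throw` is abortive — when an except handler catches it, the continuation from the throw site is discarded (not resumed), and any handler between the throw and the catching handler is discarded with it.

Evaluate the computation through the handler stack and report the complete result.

Answer: [24, 5, 0, 0]

Working:
emit(24) @ H0 ⇒ out+=24
emit(5) @ H0 ⇒ out+=5
emit(0) @ H0 ⇒ out+=0
H0 returns [24, 5, 0, 0]
H1 returns [24, 5, 0, 0]
= [24, 5, 0, 0]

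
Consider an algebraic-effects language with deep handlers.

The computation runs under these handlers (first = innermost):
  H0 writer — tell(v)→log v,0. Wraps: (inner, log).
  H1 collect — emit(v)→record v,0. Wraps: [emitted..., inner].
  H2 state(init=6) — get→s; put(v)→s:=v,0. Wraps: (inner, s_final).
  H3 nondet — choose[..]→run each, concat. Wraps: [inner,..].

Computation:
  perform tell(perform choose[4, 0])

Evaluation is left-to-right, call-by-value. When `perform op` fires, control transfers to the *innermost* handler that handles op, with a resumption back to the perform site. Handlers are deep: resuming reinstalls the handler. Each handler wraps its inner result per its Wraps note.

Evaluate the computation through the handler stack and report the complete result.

Answer: [([(0, (4))], 6), ([(0, (0))], 6)]

Step-by-step:
choose[4, 0] @ H3
  branch[0] choose=4:
    tell(4) @ H0 ⇒ log+=4
    H0 returns (0, (4))
    H1 returns [(0, (4))]
    H2 returns ([(0, (4))], 6)
    H3 returns [([(0, (4))], 6)]
  branch[1] choose=0:
    tell(0) @ H0 ⇒ log+=0
    H0 returns (0, (0))
    H1 returns [(0, (0))]
    H2 returns ([(0, (0))], 6)
    H3 returns [([(0, (0))], 6)]
= [([(0, (4))], 6), ([(0, (0))], 6)]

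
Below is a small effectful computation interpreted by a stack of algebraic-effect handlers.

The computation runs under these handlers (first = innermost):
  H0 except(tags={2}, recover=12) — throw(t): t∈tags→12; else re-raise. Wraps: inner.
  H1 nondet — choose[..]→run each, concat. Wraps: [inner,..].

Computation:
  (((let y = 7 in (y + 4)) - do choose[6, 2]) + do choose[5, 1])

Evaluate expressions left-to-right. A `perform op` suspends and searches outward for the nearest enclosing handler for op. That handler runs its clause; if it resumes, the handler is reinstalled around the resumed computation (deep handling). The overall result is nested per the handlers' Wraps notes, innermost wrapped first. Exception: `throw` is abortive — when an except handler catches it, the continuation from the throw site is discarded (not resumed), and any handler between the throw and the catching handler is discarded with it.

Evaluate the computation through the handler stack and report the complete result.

Step-by-step:
choose[6, 2] @ H1
  branch[0] choose=6:
    choose[5, 1] @ H1
      branch[0] choose=5:
        H0 returns 10
        H1 returns [10]
      branch[1] choose=1:
        H0 returns 6
        H1 returns [6]
  branch[1] choose=2:
    choose[5, 1] @ H1
      branch[0] choose=5:
        H0 returns 14
        H1 returns [14]
      branch[1] choose=1:
        H0 returns 10
        H1 returns [10]
= [10, 6, 14, 10]

Answer: [10, 6, 14, 10]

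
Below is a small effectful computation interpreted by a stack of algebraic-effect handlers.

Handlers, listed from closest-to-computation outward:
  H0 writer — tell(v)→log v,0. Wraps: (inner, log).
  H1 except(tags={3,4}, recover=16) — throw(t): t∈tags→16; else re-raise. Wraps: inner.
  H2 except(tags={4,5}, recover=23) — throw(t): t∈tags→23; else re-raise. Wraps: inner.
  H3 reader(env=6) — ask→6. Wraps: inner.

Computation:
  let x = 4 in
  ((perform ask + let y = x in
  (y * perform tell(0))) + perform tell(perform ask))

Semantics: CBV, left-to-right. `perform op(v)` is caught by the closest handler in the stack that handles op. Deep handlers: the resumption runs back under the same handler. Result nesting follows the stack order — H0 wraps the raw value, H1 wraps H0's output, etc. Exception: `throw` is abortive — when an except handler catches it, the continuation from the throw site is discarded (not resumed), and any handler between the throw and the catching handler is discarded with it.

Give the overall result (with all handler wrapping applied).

Working:
ask @ H3 ⇒ 6
tell(0) @ H0 ⇒ log+=0
ask @ H3 ⇒ 6
tell(6) @ H0 ⇒ log+=6
H0 returns (6, (0, 6))
H1 returns (6, (0, 6))
H2 returns (6, (0, 6))
H3 returns (6, (0, 6))
= (6, (0, 6))

Answer: (6, (0, 6))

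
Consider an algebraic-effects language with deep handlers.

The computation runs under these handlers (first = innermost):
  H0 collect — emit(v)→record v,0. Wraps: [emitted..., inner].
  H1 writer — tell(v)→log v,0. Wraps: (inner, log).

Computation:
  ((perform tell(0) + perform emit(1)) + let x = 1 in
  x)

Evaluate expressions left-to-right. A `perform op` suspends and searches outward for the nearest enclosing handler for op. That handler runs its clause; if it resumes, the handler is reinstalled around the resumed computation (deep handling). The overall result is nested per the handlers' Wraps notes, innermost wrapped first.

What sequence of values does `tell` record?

Answer: (0)

Working:
tell(0) @ H1 ⇒ log+=0
emit(1) @ H0 ⇒ out+=1
H0 returns [1, 1]
H1 returns ([1, 1], (0))
= ([1, 1], (0))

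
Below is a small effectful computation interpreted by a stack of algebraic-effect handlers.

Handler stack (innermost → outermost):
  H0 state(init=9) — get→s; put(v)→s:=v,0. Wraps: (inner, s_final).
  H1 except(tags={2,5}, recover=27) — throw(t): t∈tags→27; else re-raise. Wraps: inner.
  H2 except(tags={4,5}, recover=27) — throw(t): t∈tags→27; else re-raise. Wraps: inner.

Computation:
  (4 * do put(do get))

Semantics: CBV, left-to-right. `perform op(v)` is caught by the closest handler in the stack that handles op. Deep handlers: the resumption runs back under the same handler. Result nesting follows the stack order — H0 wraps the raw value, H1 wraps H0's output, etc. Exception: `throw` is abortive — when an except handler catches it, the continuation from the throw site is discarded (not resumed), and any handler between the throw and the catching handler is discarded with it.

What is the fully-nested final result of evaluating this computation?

Working:
get @ H0 ⇒ 9
put(9) @ H0 ⇒ s:=9
H0 returns (0, 9)
H1 returns (0, 9)
H2 returns (0, 9)
= (0, 9)

Answer: (0, 9)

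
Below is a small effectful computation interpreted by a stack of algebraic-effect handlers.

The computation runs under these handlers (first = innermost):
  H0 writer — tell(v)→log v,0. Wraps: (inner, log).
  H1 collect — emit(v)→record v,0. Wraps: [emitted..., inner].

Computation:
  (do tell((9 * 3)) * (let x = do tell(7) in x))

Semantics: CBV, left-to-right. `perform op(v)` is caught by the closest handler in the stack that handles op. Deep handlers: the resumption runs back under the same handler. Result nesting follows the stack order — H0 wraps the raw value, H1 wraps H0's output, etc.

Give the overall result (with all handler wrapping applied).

Answer: [(0, (27, 7))]

Evaluation trace:
tell(27) @ H0 ⇒ log+=27
tell(7) @ H0 ⇒ log+=7
H0 returns (0, (27, 7))
H1 returns [(0, (27, 7))]
= [(0, (27, 7))]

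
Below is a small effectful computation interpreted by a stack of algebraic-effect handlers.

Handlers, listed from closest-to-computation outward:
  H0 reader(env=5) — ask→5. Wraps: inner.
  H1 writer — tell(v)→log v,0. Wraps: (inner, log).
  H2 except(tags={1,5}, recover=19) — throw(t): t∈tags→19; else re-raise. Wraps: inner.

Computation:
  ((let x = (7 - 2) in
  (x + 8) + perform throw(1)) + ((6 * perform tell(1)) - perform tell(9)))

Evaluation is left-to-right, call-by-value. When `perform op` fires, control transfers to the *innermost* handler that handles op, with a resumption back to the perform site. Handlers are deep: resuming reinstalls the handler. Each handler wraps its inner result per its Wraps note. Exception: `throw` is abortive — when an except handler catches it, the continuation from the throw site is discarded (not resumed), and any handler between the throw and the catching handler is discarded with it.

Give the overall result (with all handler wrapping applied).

Answer: 19

Evaluation trace:
throw(1) @ H2 caught ⇒ 19
= 19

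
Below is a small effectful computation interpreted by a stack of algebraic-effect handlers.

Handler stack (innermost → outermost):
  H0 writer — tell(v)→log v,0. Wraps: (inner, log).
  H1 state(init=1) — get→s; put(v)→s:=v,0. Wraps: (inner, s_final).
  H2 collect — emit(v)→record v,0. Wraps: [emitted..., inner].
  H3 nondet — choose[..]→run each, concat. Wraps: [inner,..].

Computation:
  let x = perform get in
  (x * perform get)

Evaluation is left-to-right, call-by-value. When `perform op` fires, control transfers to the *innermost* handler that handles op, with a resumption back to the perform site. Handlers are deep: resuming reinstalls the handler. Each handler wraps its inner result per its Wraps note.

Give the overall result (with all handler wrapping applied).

Answer: [[((1, ()), 1)]]

Working:
get @ H1 ⇒ 1
get @ H1 ⇒ 1
H0 returns (1, ())
H1 returns ((1, ()), 1)
H2 returns [((1, ()), 1)]
H3 returns [[((1, ()), 1)]]
= [[((1, ()), 1)]]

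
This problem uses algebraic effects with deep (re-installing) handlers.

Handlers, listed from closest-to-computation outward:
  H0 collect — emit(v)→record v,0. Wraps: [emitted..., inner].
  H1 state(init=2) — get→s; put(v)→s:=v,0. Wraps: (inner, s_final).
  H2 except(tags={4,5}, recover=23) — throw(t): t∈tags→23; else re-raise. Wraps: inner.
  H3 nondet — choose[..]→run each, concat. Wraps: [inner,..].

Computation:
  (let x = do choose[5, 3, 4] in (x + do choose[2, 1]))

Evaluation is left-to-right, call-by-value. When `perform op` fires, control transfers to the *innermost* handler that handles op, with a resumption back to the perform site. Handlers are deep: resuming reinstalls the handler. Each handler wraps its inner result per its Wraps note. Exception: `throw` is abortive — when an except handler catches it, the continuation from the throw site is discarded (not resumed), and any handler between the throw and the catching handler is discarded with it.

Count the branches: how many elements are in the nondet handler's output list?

Answer: 6

Evaluation trace:
choose[5, 3, 4] @ H3
  branch[0] choose=5:
    choose[2, 1] @ H3
      branch[0] choose=2:
        H0 returns [7]
        H1 returns ([7], 2)
        H2 returns ([7], 2)
        H3 returns [([7], 2)]
      branch[1] choose=1:
        H0 returns [6]
        H1 returns ([6], 2)
        H2 returns ([6], 2)
        H3 returns [([6], 2)]
  branch[1] choose=3:
    choose[2, 1] @ H3
      branch[0] choose=2:
        H0 returns [5]
        H1 returns ([5], 2)
        H2 returns ([5], 2)
        H3 returns [([5], 2)]
      branch[1] choose=1:
        H0 returns [4]
        H1 returns ([4], 2)
        H2 returns ([4], 2)
        H3 returns [([4], 2)]
  branch[2] choose=4:
    choose[2, 1] @ H3
      branch[0] choose=2:
        H0 returns [6]
        H1 returns ([6], 2)
        H2 returns ([6], 2)
        H3 returns [([6], 2)]
      branch[1] choose=1:
        H0 returns [5]
        H1 returns ([5], 2)
        H2 returns ([5], 2)
        H3 returns [([5], 2)]
= [([7], 2), ([6], 2), ([5], 2), ([4], 2), ([6], 2), ([5], 2)]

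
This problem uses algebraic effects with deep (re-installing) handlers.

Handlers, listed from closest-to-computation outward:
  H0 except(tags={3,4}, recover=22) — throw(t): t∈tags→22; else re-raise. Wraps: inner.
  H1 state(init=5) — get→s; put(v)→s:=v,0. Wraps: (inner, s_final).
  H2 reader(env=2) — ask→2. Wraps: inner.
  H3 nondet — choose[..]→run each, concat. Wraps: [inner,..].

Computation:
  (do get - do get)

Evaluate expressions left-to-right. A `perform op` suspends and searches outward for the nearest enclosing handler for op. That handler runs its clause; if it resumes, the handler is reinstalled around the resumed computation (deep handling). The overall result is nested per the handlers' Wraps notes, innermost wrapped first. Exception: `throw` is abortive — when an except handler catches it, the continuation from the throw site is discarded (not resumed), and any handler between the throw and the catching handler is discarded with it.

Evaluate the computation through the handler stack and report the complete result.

Step-by-step:
get @ H1 ⇒ 5
get @ H1 ⇒ 5
H0 returns 0
H1 returns (0, 5)
H2 returns (0, 5)
H3 returns [(0, 5)]
= [(0, 5)]

Answer: [(0, 5)]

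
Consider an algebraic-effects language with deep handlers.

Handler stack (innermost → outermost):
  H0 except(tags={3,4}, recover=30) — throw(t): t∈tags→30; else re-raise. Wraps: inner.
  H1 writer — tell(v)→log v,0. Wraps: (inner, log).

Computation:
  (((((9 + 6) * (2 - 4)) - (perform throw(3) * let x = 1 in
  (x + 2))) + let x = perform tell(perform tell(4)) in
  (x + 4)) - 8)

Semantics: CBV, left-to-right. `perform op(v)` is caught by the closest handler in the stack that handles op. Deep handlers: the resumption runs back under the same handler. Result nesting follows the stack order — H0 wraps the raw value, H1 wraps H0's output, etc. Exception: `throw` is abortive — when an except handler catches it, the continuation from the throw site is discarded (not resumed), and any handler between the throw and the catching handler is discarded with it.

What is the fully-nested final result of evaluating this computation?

Evaluation trace:
throw(3) @ H0 caught ⇒ 30
H1 returns (30, ())
= (30, ())

Answer: (30, ())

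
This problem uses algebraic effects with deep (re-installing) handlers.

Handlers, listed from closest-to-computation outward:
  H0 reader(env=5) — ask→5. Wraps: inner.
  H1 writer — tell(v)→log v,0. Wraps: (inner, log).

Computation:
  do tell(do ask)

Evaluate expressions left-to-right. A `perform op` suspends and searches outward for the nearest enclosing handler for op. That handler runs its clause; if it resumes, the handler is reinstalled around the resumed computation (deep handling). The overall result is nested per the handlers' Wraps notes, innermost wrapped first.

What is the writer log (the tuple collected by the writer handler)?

Answer: (5)

Evaluation trace:
ask @ H0 ⇒ 5
tell(5) @ H1 ⇒ log+=5
H0 returns 0
H1 returns (0, (5))
= (0, (5))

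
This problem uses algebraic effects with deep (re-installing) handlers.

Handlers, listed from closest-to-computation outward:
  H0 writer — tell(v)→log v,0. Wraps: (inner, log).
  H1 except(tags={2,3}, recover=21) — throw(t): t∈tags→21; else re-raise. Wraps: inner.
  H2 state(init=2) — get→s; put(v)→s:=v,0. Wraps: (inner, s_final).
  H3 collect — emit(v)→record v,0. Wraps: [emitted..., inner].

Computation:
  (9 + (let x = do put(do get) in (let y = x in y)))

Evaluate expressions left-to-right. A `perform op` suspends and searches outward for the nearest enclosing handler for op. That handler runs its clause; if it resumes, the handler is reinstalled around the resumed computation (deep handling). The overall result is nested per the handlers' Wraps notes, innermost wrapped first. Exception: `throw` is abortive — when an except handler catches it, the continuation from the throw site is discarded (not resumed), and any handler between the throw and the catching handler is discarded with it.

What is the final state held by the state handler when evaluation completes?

Answer: 2

Evaluation trace:
get @ H2 ⇒ 2
put(2) @ H2 ⇒ s:=2
H0 returns (9, ())
H1 returns (9, ())
H2 returns ((9, ()), 2)
H3 returns [((9, ()), 2)]
= [((9, ()), 2)]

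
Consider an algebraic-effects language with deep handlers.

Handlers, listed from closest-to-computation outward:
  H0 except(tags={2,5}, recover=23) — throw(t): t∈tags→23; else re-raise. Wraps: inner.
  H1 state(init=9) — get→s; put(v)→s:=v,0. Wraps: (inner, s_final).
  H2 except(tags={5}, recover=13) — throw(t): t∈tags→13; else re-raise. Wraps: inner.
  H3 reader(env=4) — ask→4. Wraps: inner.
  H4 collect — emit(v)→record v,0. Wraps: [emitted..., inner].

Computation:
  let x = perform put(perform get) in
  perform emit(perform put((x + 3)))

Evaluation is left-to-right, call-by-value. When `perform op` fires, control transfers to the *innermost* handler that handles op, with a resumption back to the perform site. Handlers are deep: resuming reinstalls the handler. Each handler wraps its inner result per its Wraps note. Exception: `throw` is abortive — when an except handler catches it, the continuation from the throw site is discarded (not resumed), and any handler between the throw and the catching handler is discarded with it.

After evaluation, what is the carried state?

Step-by-step:
get @ H1 ⇒ 9
put(9) @ H1 ⇒ s:=9
put(3) @ H1 ⇒ s:=3
emit(0) @ H4 ⇒ out+=0
H0 returns 0
H1 returns (0, 3)
H2 returns (0, 3)
H3 returns (0, 3)
H4 returns [0, (0, 3)]
= [0, (0, 3)]

Answer: 3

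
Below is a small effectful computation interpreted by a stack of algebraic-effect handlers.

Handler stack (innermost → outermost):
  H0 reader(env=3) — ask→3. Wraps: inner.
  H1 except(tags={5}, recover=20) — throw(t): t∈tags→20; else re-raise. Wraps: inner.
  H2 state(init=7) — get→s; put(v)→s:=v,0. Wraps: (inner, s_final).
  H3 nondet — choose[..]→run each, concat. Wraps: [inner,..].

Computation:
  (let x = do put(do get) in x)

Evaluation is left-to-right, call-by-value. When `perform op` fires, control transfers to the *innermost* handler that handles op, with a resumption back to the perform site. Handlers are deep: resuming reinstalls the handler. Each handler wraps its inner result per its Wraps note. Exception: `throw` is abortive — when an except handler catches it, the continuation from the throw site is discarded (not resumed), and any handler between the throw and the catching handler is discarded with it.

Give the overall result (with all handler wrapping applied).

Working:
get @ H2 ⇒ 7
put(7) @ H2 ⇒ s:=7
H0 returns 0
H1 returns 0
H2 returns (0, 7)
H3 returns [(0, 7)]
= [(0, 7)]

Answer: [(0, 7)]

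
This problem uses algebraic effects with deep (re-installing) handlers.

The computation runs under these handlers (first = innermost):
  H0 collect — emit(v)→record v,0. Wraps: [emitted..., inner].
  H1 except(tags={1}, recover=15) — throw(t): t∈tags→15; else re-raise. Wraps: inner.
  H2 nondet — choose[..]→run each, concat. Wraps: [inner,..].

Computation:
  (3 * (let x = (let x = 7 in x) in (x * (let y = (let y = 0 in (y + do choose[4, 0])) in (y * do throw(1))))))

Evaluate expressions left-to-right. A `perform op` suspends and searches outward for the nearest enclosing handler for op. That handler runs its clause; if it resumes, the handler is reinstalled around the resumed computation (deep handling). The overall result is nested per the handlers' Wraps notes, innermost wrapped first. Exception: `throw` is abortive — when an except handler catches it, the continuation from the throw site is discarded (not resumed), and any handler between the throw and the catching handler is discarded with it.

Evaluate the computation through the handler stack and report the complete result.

Answer: [15, 15]

Evaluation trace:
choose[4, 0] @ H2
  branch[0] choose=4:
    throw(1) @ H1 caught ⇒ 15
    H2 returns [15]
  branch[1] choose=0:
    throw(1) @ H1 caught ⇒ 15
    H2 returns [15]
= [15, 15]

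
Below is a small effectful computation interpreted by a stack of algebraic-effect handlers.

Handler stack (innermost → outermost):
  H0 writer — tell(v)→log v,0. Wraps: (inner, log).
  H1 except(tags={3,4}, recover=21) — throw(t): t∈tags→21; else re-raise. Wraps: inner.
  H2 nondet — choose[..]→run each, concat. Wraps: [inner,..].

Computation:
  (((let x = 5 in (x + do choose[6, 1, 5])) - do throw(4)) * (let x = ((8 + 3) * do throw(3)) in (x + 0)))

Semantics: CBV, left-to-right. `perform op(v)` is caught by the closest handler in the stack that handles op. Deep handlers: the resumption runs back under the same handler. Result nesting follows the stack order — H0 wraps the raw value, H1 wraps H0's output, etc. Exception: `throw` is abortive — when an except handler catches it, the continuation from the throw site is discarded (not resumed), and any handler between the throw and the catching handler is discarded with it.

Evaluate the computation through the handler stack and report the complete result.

Answer: [21, 21, 21]

Evaluation trace:
choose[6, 1, 5] @ H2
  branch[0] choose=6:
    throw(4) @ H1 caught ⇒ 21
    H2 returns [21]
  branch[1] choose=1:
    throw(4) @ H1 caught ⇒ 21
    H2 returns [21]
  branch[2] choose=5:
    throw(4) @ H1 caught ⇒ 21
    H2 returns [21]
= [21, 21, 21]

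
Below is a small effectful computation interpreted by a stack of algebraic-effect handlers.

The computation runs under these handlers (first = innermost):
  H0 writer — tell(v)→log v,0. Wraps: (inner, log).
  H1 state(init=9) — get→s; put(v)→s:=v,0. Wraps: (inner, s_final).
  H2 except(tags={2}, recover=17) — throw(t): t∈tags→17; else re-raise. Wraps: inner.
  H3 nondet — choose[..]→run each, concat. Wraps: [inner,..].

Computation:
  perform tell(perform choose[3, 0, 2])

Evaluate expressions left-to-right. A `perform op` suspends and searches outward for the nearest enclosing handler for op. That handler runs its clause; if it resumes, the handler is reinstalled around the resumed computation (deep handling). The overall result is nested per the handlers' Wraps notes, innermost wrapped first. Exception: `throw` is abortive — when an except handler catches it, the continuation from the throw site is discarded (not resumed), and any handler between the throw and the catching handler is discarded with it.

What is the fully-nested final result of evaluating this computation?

Working:
choose[3, 0, 2] @ H3
  branch[0] choose=3:
    tell(3) @ H0 ⇒ log+=3
    H0 returns (0, (3))
    H1 returns ((0, (3)), 9)
    H2 returns ((0, (3)), 9)
    H3 returns [((0, (3)), 9)]
  branch[1] choose=0:
    tell(0) @ H0 ⇒ log+=0
    H0 returns (0, (0))
    H1 returns ((0, (0)), 9)
    H2 returns ((0, (0)), 9)
    H3 returns [((0, (0)), 9)]
  branch[2] choose=2:
    tell(2) @ H0 ⇒ log+=2
    H0 returns (0, (2))
    H1 returns ((0, (2)), 9)
    H2 returns ((0, (2)), 9)
    H3 returns [((0, (2)), 9)]
= [((0, (3)), 9), ((0, (0)), 9), ((0, (2)), 9)]

Answer: [((0, (3)), 9), ((0, (0)), 9), ((0, (2)), 9)]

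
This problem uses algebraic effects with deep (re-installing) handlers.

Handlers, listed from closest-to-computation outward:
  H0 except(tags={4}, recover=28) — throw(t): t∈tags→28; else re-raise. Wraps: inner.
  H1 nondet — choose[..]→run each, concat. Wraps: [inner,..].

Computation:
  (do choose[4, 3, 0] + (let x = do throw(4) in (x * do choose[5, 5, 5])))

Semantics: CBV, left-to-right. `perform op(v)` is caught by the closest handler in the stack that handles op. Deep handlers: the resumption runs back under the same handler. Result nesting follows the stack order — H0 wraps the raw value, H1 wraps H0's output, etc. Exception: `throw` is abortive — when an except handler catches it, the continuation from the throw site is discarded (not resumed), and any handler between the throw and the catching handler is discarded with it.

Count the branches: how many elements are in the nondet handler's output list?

Evaluation trace:
choose[4, 3, 0] @ H1
  branch[0] choose=4:
    throw(4) @ H0 caught ⇒ 28
    H1 returns [28]
  branch[1] choose=3:
    throw(4) @ H0 caught ⇒ 28
    H1 returns [28]
  branch[2] choose=0:
    throw(4) @ H0 caught ⇒ 28
    H1 returns [28]
= [28, 28, 28]

Answer: 3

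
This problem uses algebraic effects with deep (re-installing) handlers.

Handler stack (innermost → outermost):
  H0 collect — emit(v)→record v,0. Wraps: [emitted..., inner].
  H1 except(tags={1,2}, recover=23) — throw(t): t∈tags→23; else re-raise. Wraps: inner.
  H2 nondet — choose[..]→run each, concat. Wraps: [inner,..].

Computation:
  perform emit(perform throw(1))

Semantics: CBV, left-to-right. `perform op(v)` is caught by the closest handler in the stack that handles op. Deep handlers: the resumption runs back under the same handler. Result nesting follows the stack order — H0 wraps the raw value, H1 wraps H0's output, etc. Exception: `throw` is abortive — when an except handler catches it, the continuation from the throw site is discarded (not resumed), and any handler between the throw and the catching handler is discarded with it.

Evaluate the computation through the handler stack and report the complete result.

Answer: [23]

Step-by-step:
throw(1) @ H1 caught ⇒ 23
H2 returns [23]
= [23]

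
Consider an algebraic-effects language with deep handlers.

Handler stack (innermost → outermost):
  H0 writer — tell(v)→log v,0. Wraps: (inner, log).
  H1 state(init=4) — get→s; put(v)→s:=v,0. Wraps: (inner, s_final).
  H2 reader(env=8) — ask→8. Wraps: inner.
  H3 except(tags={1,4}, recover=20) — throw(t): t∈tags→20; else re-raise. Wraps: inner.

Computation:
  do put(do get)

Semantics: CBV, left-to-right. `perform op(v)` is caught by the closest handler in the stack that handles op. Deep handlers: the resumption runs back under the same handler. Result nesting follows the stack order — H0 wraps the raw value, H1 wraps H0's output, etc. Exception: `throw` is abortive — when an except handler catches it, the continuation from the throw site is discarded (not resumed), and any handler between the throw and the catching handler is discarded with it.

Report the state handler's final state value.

Answer: 4

Step-by-step:
get @ H1 ⇒ 4
put(4) @ H1 ⇒ s:=4
H0 returns (0, ())
H1 returns ((0, ()), 4)
H2 returns ((0, ()), 4)
H3 returns ((0, ()), 4)
= ((0, ()), 4)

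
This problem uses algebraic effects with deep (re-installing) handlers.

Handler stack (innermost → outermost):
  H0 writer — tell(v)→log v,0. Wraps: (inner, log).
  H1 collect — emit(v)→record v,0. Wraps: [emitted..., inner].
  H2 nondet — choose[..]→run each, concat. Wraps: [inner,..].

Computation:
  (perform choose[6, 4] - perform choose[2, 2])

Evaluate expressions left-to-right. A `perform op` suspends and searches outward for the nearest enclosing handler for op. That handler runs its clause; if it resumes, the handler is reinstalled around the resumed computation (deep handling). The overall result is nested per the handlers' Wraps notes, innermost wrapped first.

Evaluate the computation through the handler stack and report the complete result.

Evaluation trace:
choose[6, 4] @ H2
  branch[0] choose=6:
    choose[2, 2] @ H2
      branch[0] choose=2:
        H0 returns (4, ())
        H1 returns [(4, ())]
        H2 returns [[(4, ())]]
      branch[1] choose=2:
        H0 returns (4, ())
        H1 returns [(4, ())]
        H2 returns [[(4, ())]]
  branch[1] choose=4:
    choose[2, 2] @ H2
      branch[0] choose=2:
        H0 returns (2, ())
        H1 returns [(2, ())]
        H2 returns [[(2, ())]]
      branch[1] choose=2:
        H0 returns (2, ())
        H1 returns [(2, ())]
        H2 returns [[(2, ())]]
= [[(4, ())], [(4, ())], [(2, ())], [(2, ())]]

Answer: [[(4, ())], [(4, ())], [(2, ())], [(2, ())]]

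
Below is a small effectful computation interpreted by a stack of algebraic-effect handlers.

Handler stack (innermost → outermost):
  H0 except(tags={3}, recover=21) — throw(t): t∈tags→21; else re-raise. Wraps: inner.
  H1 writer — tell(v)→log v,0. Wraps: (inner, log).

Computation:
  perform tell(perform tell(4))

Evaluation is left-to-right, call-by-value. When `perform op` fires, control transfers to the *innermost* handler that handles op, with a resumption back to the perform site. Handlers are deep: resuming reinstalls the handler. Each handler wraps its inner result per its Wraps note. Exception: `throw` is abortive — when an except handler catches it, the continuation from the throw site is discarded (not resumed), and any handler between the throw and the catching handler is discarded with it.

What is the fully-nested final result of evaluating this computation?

Evaluation trace:
tell(4) @ H1 ⇒ log+=4
tell(0) @ H1 ⇒ log+=0
H0 returns 0
H1 returns (0, (4, 0))
= (0, (4, 0))

Answer: (0, (4, 0))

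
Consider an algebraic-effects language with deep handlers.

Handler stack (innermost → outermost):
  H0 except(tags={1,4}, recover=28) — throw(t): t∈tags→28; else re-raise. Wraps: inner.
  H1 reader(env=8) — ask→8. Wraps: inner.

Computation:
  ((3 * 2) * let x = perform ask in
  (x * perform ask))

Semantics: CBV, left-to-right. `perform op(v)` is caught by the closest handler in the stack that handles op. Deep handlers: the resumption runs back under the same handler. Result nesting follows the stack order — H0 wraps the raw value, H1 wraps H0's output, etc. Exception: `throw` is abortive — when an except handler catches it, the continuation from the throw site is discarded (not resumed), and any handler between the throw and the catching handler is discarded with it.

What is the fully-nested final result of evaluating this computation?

Answer: 384

Working:
ask @ H1 ⇒ 8
ask @ H1 ⇒ 8
H0 returns 384
H1 returns 384
= 384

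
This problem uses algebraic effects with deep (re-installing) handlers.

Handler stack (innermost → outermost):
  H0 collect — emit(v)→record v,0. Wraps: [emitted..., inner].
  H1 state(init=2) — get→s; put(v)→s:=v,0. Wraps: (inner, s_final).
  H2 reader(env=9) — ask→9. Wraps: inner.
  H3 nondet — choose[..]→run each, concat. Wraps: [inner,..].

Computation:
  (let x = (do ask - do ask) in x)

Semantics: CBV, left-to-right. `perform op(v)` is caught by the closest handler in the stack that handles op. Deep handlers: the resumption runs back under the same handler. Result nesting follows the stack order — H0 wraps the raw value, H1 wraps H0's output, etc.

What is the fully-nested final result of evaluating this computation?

Evaluation trace:
ask @ H2 ⇒ 9
ask @ H2 ⇒ 9
H0 returns [0]
H1 returns ([0], 2)
H2 returns ([0], 2)
H3 returns [([0], 2)]
= [([0], 2)]

Answer: [([0], 2)]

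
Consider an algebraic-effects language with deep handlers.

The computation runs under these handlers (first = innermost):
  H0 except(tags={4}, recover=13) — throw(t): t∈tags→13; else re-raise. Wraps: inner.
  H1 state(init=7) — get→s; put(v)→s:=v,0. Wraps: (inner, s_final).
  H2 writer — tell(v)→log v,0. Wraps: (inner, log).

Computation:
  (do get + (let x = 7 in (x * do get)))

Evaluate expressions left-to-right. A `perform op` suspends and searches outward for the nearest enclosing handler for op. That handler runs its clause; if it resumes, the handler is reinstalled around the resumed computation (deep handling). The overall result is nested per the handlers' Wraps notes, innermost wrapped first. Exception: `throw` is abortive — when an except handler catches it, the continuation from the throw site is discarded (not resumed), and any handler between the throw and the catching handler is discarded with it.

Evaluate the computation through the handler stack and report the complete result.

Answer: ((56, 7), ())

Step-by-step:
get @ H1 ⇒ 7
get @ H1 ⇒ 7
H0 returns 56
H1 returns (56, 7)
H2 returns ((56, 7), ())
= ((56, 7), ())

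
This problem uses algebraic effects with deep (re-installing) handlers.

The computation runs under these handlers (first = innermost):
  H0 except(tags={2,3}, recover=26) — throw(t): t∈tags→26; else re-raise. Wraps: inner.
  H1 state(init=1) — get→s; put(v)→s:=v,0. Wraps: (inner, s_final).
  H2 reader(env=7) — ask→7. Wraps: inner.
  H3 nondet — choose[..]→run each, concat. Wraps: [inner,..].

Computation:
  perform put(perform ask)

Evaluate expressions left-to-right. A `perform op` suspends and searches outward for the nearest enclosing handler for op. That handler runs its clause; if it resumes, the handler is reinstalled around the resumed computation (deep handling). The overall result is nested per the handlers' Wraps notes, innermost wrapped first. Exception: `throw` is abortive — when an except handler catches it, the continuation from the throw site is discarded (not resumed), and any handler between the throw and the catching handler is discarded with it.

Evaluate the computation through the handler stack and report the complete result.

Working:
ask @ H2 ⇒ 7
put(7) @ H1 ⇒ s:=7
H0 returns 0
H1 returns (0, 7)
H2 returns (0, 7)
H3 returns [(0, 7)]
= [(0, 7)]

Answer: [(0, 7)]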